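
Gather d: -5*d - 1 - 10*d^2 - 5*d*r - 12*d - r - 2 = -10*d^2 + d*(-5*r - 17) - r - 3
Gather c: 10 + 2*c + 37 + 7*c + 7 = 9*c + 54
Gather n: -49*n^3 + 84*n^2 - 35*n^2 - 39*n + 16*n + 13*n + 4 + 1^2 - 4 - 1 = -49*n^3 + 49*n^2 - 10*n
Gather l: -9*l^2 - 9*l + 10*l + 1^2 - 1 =-9*l^2 + l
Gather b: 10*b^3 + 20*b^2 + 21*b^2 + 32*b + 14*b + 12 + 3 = 10*b^3 + 41*b^2 + 46*b + 15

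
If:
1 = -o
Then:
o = -1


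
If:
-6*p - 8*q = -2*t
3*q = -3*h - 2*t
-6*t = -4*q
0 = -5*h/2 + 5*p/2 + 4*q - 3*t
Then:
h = 0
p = 0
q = 0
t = 0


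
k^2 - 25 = (k - 5)*(k + 5)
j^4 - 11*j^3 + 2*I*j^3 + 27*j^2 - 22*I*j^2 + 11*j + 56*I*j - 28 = (j - 7)*(j - 4)*(j + I)^2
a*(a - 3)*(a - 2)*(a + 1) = a^4 - 4*a^3 + a^2 + 6*a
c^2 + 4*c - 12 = (c - 2)*(c + 6)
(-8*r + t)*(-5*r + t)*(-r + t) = -40*r^3 + 53*r^2*t - 14*r*t^2 + t^3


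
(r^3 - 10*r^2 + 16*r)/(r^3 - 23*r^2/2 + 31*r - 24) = 2*r/(2*r - 3)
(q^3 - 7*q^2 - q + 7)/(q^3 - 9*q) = (q^3 - 7*q^2 - q + 7)/(q*(q^2 - 9))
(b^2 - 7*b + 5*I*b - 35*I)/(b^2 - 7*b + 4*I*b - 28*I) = (b + 5*I)/(b + 4*I)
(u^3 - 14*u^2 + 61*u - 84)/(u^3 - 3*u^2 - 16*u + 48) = (u - 7)/(u + 4)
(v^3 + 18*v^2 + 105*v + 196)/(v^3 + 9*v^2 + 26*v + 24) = (v^2 + 14*v + 49)/(v^2 + 5*v + 6)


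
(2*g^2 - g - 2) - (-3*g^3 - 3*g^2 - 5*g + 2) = 3*g^3 + 5*g^2 + 4*g - 4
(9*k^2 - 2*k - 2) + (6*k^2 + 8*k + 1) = 15*k^2 + 6*k - 1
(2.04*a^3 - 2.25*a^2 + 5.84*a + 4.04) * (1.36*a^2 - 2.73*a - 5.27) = 2.7744*a^5 - 8.6292*a^4 + 3.3341*a^3 + 1.4087*a^2 - 41.806*a - 21.2908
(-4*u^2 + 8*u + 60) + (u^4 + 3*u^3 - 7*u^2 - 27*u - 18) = u^4 + 3*u^3 - 11*u^2 - 19*u + 42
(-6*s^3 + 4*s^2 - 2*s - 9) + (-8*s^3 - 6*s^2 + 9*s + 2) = -14*s^3 - 2*s^2 + 7*s - 7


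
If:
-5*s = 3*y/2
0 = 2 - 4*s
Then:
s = 1/2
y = -5/3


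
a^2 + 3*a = a*(a + 3)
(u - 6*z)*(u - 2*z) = u^2 - 8*u*z + 12*z^2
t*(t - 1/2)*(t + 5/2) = t^3 + 2*t^2 - 5*t/4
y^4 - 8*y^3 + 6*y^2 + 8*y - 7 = (y - 7)*(y - 1)^2*(y + 1)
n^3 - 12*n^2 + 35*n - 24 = (n - 8)*(n - 3)*(n - 1)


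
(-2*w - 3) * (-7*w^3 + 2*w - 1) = 14*w^4 + 21*w^3 - 4*w^2 - 4*w + 3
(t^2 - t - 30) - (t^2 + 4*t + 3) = -5*t - 33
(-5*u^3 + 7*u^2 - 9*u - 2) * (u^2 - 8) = -5*u^5 + 7*u^4 + 31*u^3 - 58*u^2 + 72*u + 16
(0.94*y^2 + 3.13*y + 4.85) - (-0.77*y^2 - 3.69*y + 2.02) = 1.71*y^2 + 6.82*y + 2.83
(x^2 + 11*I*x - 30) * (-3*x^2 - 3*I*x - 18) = -3*x^4 - 36*I*x^3 + 105*x^2 - 108*I*x + 540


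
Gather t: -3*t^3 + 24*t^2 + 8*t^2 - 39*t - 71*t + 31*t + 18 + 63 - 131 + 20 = -3*t^3 + 32*t^2 - 79*t - 30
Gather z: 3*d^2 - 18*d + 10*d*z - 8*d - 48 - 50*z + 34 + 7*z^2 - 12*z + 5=3*d^2 - 26*d + 7*z^2 + z*(10*d - 62) - 9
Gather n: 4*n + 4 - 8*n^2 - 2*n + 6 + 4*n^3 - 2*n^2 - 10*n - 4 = 4*n^3 - 10*n^2 - 8*n + 6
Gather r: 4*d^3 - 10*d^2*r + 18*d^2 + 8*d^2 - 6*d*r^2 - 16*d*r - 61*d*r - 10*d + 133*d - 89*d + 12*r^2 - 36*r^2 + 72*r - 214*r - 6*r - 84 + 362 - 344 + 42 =4*d^3 + 26*d^2 + 34*d + r^2*(-6*d - 24) + r*(-10*d^2 - 77*d - 148) - 24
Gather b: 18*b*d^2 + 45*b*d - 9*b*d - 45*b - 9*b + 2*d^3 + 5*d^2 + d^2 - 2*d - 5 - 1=b*(18*d^2 + 36*d - 54) + 2*d^3 + 6*d^2 - 2*d - 6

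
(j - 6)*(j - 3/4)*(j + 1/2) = j^3 - 25*j^2/4 + 9*j/8 + 9/4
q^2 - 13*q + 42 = (q - 7)*(q - 6)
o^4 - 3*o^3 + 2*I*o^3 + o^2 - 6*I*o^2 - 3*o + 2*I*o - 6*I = (o - 3)*(o - I)*(o + I)*(o + 2*I)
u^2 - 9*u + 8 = (u - 8)*(u - 1)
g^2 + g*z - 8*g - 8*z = (g - 8)*(g + z)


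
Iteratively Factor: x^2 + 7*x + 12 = (x + 4)*(x + 3)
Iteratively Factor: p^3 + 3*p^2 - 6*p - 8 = (p + 4)*(p^2 - p - 2) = (p + 1)*(p + 4)*(p - 2)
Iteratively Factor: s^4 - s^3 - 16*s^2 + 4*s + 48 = (s + 3)*(s^3 - 4*s^2 - 4*s + 16) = (s + 2)*(s + 3)*(s^2 - 6*s + 8) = (s - 2)*(s + 2)*(s + 3)*(s - 4)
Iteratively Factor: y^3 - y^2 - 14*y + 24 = (y - 3)*(y^2 + 2*y - 8) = (y - 3)*(y + 4)*(y - 2)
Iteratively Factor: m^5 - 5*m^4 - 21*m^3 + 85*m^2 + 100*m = (m)*(m^4 - 5*m^3 - 21*m^2 + 85*m + 100) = m*(m - 5)*(m^3 - 21*m - 20) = m*(m - 5)*(m + 1)*(m^2 - m - 20) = m*(m - 5)^2*(m + 1)*(m + 4)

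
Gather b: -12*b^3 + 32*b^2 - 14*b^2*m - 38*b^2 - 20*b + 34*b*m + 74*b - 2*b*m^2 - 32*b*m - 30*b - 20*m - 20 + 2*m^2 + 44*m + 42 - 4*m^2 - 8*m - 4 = -12*b^3 + b^2*(-14*m - 6) + b*(-2*m^2 + 2*m + 24) - 2*m^2 + 16*m + 18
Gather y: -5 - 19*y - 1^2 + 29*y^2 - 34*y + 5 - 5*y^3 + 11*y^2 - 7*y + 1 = -5*y^3 + 40*y^2 - 60*y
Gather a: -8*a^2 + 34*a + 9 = -8*a^2 + 34*a + 9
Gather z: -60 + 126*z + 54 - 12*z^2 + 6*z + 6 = -12*z^2 + 132*z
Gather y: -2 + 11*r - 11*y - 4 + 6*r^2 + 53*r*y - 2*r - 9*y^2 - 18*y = 6*r^2 + 9*r - 9*y^2 + y*(53*r - 29) - 6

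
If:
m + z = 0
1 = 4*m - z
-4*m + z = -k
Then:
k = 1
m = 1/5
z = -1/5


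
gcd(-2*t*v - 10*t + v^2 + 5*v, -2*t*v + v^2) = 2*t - v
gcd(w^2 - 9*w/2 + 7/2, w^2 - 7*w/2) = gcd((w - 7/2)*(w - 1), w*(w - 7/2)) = w - 7/2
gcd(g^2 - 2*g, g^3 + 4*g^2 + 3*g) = g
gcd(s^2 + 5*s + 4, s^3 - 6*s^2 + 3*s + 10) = s + 1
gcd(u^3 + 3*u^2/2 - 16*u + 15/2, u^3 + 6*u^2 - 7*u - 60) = u^2 + 2*u - 15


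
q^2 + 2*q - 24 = (q - 4)*(q + 6)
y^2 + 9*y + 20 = (y + 4)*(y + 5)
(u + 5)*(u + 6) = u^2 + 11*u + 30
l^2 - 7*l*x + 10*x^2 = (l - 5*x)*(l - 2*x)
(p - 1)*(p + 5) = p^2 + 4*p - 5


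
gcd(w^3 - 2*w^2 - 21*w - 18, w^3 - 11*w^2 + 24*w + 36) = w^2 - 5*w - 6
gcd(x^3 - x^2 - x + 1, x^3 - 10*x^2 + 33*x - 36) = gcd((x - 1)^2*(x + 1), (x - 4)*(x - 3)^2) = 1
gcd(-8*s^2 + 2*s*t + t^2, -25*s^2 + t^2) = 1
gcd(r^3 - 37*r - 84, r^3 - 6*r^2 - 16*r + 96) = r + 4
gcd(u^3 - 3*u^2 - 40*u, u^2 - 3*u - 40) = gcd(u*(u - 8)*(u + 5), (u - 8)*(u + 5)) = u^2 - 3*u - 40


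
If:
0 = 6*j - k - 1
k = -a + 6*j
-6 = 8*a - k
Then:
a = 1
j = 5/2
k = 14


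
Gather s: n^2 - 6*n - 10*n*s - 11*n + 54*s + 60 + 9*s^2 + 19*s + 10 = n^2 - 17*n + 9*s^2 + s*(73 - 10*n) + 70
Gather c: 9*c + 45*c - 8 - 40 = 54*c - 48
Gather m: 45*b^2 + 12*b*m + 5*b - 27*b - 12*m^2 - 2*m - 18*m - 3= 45*b^2 - 22*b - 12*m^2 + m*(12*b - 20) - 3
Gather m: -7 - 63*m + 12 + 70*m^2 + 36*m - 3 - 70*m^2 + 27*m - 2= 0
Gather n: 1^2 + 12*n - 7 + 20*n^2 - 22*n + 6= 20*n^2 - 10*n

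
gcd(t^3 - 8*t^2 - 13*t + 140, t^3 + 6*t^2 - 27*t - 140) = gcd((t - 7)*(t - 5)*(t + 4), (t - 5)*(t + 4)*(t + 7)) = t^2 - t - 20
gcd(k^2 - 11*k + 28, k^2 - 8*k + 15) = 1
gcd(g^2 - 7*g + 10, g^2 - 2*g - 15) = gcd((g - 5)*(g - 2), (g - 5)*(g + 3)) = g - 5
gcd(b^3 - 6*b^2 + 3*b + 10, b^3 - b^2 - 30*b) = 1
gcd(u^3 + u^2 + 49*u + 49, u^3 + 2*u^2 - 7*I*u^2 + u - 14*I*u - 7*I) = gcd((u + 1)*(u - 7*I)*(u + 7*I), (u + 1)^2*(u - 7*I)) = u^2 + u*(1 - 7*I) - 7*I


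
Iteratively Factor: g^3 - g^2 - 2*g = (g + 1)*(g^2 - 2*g) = g*(g + 1)*(g - 2)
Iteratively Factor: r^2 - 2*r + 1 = (r - 1)*(r - 1)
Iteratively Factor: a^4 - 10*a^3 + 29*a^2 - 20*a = (a - 1)*(a^3 - 9*a^2 + 20*a) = (a - 5)*(a - 1)*(a^2 - 4*a) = (a - 5)*(a - 4)*(a - 1)*(a)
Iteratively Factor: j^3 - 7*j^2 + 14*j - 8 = (j - 1)*(j^2 - 6*j + 8) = (j - 4)*(j - 1)*(j - 2)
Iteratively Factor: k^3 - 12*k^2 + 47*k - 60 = (k - 3)*(k^2 - 9*k + 20) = (k - 5)*(k - 3)*(k - 4)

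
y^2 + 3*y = y*(y + 3)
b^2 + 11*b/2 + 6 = (b + 3/2)*(b + 4)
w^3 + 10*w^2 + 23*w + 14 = (w + 1)*(w + 2)*(w + 7)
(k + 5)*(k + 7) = k^2 + 12*k + 35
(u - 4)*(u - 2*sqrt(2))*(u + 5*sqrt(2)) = u^3 - 4*u^2 + 3*sqrt(2)*u^2 - 20*u - 12*sqrt(2)*u + 80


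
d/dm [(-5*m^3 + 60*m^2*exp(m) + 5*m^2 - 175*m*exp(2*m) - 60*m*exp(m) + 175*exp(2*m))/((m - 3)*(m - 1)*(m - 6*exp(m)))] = 5*(6*m^3*exp(m) - 70*m^2*exp(2*m) - 24*m^2*exp(m) + 3*m^2 + 210*m*exp(3*m) + 280*m*exp(2*m) - 36*m*exp(m) - 840*exp(3*m) + 111*exp(2*m))/(m^4 - 12*m^3*exp(m) - 6*m^3 + 36*m^2*exp(2*m) + 72*m^2*exp(m) + 9*m^2 - 216*m*exp(2*m) - 108*m*exp(m) + 324*exp(2*m))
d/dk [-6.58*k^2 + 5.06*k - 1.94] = 5.06 - 13.16*k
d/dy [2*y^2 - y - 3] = 4*y - 1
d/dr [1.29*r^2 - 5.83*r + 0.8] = 2.58*r - 5.83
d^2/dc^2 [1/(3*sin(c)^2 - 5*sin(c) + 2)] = (-36*sin(c)^3 + 9*sin(c)^2 + 62*sin(c) - 38)/((sin(c) - 1)^2*(3*sin(c) - 2)^3)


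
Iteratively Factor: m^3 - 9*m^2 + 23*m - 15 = (m - 1)*(m^2 - 8*m + 15) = (m - 5)*(m - 1)*(m - 3)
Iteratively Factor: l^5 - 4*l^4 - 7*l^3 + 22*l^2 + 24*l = (l)*(l^4 - 4*l^3 - 7*l^2 + 22*l + 24) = l*(l + 2)*(l^3 - 6*l^2 + 5*l + 12) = l*(l + 1)*(l + 2)*(l^2 - 7*l + 12) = l*(l - 4)*(l + 1)*(l + 2)*(l - 3)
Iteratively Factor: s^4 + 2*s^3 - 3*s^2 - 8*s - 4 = (s + 1)*(s^3 + s^2 - 4*s - 4) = (s + 1)^2*(s^2 - 4) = (s - 2)*(s + 1)^2*(s + 2)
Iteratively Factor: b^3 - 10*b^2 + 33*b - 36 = (b - 3)*(b^2 - 7*b + 12) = (b - 4)*(b - 3)*(b - 3)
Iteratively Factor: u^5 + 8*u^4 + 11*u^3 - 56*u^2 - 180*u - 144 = (u + 4)*(u^4 + 4*u^3 - 5*u^2 - 36*u - 36) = (u + 2)*(u + 4)*(u^3 + 2*u^2 - 9*u - 18) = (u - 3)*(u + 2)*(u + 4)*(u^2 + 5*u + 6) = (u - 3)*(u + 2)*(u + 3)*(u + 4)*(u + 2)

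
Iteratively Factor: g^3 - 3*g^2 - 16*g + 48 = (g - 3)*(g^2 - 16) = (g - 4)*(g - 3)*(g + 4)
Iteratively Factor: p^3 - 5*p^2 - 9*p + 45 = (p - 3)*(p^2 - 2*p - 15) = (p - 3)*(p + 3)*(p - 5)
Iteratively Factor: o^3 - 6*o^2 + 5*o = (o)*(o^2 - 6*o + 5) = o*(o - 5)*(o - 1)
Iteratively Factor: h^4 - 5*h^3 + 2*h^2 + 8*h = (h - 4)*(h^3 - h^2 - 2*h) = (h - 4)*(h - 2)*(h^2 + h) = (h - 4)*(h - 2)*(h + 1)*(h)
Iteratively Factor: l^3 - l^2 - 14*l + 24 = (l - 2)*(l^2 + l - 12) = (l - 3)*(l - 2)*(l + 4)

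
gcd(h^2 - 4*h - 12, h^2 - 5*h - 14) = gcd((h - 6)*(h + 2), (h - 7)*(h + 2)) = h + 2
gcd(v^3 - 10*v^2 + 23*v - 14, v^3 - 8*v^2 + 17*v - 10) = v^2 - 3*v + 2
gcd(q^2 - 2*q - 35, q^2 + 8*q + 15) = q + 5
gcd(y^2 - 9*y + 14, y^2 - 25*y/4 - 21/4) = y - 7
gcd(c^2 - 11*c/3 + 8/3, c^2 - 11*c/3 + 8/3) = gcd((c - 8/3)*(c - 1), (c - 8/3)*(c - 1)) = c^2 - 11*c/3 + 8/3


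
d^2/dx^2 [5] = 0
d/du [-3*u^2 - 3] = -6*u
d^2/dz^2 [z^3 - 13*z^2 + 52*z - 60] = 6*z - 26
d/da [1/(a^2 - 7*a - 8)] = (7 - 2*a)/(-a^2 + 7*a + 8)^2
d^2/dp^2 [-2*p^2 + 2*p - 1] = -4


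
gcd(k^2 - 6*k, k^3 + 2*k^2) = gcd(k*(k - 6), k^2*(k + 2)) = k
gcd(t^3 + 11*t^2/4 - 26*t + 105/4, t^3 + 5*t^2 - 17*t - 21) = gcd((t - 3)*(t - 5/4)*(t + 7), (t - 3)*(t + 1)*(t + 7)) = t^2 + 4*t - 21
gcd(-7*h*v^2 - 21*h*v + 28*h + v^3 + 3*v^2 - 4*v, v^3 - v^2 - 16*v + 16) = v^2 + 3*v - 4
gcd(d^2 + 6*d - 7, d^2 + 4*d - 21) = d + 7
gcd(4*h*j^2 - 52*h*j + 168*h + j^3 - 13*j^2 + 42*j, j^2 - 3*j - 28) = j - 7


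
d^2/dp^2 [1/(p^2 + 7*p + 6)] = 2*(-p^2 - 7*p + (2*p + 7)^2 - 6)/(p^2 + 7*p + 6)^3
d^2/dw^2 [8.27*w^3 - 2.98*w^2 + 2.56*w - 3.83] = 49.62*w - 5.96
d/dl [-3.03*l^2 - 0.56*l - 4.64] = -6.06*l - 0.56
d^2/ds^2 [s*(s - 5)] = 2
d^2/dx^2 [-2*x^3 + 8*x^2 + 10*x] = 16 - 12*x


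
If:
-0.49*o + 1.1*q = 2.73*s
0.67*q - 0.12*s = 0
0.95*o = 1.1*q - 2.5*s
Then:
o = 0.00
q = 0.00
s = 0.00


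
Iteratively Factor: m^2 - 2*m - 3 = (m - 3)*(m + 1)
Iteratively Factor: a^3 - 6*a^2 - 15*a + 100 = (a + 4)*(a^2 - 10*a + 25) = (a - 5)*(a + 4)*(a - 5)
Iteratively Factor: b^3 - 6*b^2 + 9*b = (b - 3)*(b^2 - 3*b) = b*(b - 3)*(b - 3)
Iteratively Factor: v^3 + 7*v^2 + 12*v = (v + 4)*(v^2 + 3*v) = v*(v + 4)*(v + 3)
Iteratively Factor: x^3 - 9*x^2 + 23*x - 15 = (x - 1)*(x^2 - 8*x + 15) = (x - 3)*(x - 1)*(x - 5)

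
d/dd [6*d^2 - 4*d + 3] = 12*d - 4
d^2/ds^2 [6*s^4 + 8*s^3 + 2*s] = 24*s*(3*s + 2)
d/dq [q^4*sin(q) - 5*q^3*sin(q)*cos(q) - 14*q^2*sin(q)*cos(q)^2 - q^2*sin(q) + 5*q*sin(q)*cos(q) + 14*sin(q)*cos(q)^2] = q^4*cos(q) + 4*q^3*sin(q) - 5*q^3*cos(2*q) - 15*q^2*sin(2*q)/2 - 9*q^2*cos(q)/2 - 21*q^2*cos(3*q)/2 - 9*q*sin(q) - 7*q*sin(3*q) + 5*q*cos(2*q) + 5*sin(2*q)/2 + 7*cos(q)/2 + 21*cos(3*q)/2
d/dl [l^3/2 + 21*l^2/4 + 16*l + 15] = 3*l^2/2 + 21*l/2 + 16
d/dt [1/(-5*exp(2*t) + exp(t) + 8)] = (10*exp(t) - 1)*exp(t)/(-5*exp(2*t) + exp(t) + 8)^2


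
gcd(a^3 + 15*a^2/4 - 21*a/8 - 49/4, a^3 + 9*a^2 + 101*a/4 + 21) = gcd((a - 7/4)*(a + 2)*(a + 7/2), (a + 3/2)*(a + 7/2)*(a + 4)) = a + 7/2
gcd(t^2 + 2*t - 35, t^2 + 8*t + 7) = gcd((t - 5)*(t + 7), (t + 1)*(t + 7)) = t + 7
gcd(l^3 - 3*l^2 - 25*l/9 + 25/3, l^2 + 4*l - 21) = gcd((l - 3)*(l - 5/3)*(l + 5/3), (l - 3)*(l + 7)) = l - 3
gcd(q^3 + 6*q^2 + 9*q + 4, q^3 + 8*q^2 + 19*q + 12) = q^2 + 5*q + 4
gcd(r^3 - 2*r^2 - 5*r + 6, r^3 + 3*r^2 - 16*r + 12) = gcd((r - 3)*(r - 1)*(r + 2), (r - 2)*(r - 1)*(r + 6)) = r - 1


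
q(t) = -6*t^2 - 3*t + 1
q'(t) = -12*t - 3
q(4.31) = -123.39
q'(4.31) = -54.72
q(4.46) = -131.73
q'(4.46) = -56.52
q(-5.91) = -190.84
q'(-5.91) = 67.92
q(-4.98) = -132.86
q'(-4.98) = 56.76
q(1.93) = -27.14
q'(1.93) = -26.16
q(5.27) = -181.45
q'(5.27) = -66.24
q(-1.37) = -6.15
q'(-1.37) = 13.44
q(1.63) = -19.83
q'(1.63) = -22.56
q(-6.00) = -197.00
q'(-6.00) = 69.00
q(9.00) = -512.00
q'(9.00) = -111.00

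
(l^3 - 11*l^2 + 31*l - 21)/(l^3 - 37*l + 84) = (l^2 - 8*l + 7)/(l^2 + 3*l - 28)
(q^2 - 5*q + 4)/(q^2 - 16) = (q - 1)/(q + 4)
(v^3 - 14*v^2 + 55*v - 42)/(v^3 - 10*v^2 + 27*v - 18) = (v - 7)/(v - 3)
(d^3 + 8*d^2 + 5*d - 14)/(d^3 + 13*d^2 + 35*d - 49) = (d + 2)/(d + 7)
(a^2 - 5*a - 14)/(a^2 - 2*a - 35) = (a + 2)/(a + 5)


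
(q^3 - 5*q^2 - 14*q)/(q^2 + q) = (q^2 - 5*q - 14)/(q + 1)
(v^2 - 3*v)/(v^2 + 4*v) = (v - 3)/(v + 4)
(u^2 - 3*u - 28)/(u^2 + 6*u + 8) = (u - 7)/(u + 2)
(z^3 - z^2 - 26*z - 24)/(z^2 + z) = z - 2 - 24/z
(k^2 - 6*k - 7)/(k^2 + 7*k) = (k^2 - 6*k - 7)/(k*(k + 7))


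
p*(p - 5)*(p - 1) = p^3 - 6*p^2 + 5*p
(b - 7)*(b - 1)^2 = b^3 - 9*b^2 + 15*b - 7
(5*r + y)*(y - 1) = 5*r*y - 5*r + y^2 - y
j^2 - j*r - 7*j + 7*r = (j - 7)*(j - r)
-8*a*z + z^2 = z*(-8*a + z)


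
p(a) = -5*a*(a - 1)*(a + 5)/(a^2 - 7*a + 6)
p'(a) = -5*a*(7 - 2*a)*(a - 1)*(a + 5)/(a^2 - 7*a + 6)^2 - 5*a*(a - 1)/(a^2 - 7*a + 6) - 5*a*(a + 5)/(a^2 - 7*a + 6) - 5*(a - 1)*(a + 5)/(a^2 - 7*a + 6) = 5*(-a^2 + 12*a + 30)/(a^2 - 12*a + 36)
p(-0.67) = -2.17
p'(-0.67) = 2.42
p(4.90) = 220.50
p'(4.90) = 267.73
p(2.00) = 17.50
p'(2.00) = 15.62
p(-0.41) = -1.47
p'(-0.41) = 3.03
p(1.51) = 10.95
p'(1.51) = 11.37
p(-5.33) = 0.78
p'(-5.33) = -2.43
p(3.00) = 40.00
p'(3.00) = 31.67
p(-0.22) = -0.85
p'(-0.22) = 3.53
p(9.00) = -210.00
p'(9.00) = 31.67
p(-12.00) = 23.33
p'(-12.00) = -3.98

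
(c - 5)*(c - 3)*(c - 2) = c^3 - 10*c^2 + 31*c - 30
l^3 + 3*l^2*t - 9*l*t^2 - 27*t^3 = (l - 3*t)*(l + 3*t)^2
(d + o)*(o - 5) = d*o - 5*d + o^2 - 5*o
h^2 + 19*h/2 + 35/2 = (h + 5/2)*(h + 7)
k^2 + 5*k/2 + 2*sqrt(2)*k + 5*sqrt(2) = (k + 5/2)*(k + 2*sqrt(2))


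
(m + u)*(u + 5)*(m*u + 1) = m^2*u^2 + 5*m^2*u + m*u^3 + 5*m*u^2 + m*u + 5*m + u^2 + 5*u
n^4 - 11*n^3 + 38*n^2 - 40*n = n*(n - 5)*(n - 4)*(n - 2)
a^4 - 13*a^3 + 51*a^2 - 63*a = a*(a - 7)*(a - 3)^2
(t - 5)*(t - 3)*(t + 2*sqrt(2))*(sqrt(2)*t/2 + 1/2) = sqrt(2)*t^4/2 - 4*sqrt(2)*t^3 + 5*t^3/2 - 20*t^2 + 17*sqrt(2)*t^2/2 - 8*sqrt(2)*t + 75*t/2 + 15*sqrt(2)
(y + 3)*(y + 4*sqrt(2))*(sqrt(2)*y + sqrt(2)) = sqrt(2)*y^3 + 4*sqrt(2)*y^2 + 8*y^2 + 3*sqrt(2)*y + 32*y + 24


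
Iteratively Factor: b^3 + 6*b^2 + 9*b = (b + 3)*(b^2 + 3*b) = b*(b + 3)*(b + 3)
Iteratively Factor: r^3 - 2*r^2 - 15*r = (r + 3)*(r^2 - 5*r) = (r - 5)*(r + 3)*(r)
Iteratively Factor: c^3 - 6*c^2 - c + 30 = (c - 3)*(c^2 - 3*c - 10) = (c - 3)*(c + 2)*(c - 5)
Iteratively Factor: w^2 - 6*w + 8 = (w - 4)*(w - 2)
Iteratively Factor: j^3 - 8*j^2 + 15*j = (j - 5)*(j^2 - 3*j) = (j - 5)*(j - 3)*(j)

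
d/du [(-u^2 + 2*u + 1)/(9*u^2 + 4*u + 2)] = 22*u*(-u - 1)/(81*u^4 + 72*u^3 + 52*u^2 + 16*u + 4)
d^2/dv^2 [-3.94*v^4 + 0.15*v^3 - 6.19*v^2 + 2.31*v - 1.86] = -47.28*v^2 + 0.9*v - 12.38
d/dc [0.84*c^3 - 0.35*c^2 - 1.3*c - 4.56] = 2.52*c^2 - 0.7*c - 1.3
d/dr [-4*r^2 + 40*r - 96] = 40 - 8*r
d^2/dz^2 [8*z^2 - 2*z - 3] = 16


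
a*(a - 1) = a^2 - a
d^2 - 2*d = d*(d - 2)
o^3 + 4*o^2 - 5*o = o*(o - 1)*(o + 5)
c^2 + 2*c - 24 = (c - 4)*(c + 6)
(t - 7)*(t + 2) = t^2 - 5*t - 14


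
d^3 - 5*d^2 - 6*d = d*(d - 6)*(d + 1)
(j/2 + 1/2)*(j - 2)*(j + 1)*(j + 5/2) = j^4/2 + 5*j^3/4 - 3*j^2/2 - 19*j/4 - 5/2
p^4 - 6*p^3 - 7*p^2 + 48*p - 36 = (p - 6)*(p - 2)*(p - 1)*(p + 3)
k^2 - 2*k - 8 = (k - 4)*(k + 2)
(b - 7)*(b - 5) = b^2 - 12*b + 35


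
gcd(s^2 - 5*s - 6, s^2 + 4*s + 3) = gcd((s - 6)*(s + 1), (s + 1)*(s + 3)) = s + 1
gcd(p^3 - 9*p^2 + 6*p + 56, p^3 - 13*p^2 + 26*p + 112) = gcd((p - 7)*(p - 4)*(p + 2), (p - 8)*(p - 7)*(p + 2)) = p^2 - 5*p - 14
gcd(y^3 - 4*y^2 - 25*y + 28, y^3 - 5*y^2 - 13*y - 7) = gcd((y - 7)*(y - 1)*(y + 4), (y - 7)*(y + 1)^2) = y - 7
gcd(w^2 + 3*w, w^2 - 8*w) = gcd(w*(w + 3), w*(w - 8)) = w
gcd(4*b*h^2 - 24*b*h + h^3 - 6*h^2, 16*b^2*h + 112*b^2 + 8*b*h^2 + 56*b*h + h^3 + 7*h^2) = 4*b + h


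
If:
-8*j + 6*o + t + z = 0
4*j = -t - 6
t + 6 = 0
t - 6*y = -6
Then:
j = 0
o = 1 - z/6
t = -6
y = 0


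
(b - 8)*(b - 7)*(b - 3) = b^3 - 18*b^2 + 101*b - 168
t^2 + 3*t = t*(t + 3)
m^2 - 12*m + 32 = (m - 8)*(m - 4)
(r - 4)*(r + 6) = r^2 + 2*r - 24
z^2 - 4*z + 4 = (z - 2)^2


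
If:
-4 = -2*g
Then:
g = 2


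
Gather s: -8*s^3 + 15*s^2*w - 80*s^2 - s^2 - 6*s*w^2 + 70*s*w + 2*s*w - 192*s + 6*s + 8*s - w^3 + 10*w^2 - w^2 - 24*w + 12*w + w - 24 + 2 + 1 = -8*s^3 + s^2*(15*w - 81) + s*(-6*w^2 + 72*w - 178) - w^3 + 9*w^2 - 11*w - 21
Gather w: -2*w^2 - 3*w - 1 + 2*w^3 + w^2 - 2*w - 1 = 2*w^3 - w^2 - 5*w - 2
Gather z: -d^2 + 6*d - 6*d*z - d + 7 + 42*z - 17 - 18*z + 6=-d^2 + 5*d + z*(24 - 6*d) - 4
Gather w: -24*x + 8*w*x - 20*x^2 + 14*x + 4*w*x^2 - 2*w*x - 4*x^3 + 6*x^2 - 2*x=w*(4*x^2 + 6*x) - 4*x^3 - 14*x^2 - 12*x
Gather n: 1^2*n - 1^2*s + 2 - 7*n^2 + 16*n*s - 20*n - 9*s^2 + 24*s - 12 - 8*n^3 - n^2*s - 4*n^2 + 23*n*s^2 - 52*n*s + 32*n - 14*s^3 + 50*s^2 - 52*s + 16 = -8*n^3 + n^2*(-s - 11) + n*(23*s^2 - 36*s + 13) - 14*s^3 + 41*s^2 - 29*s + 6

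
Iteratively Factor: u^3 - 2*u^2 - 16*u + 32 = (u - 4)*(u^2 + 2*u - 8) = (u - 4)*(u + 4)*(u - 2)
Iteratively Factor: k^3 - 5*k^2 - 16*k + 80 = (k + 4)*(k^2 - 9*k + 20) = (k - 4)*(k + 4)*(k - 5)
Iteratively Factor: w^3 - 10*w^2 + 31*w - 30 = (w - 5)*(w^2 - 5*w + 6) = (w - 5)*(w - 2)*(w - 3)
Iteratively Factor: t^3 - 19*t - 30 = (t + 3)*(t^2 - 3*t - 10) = (t - 5)*(t + 3)*(t + 2)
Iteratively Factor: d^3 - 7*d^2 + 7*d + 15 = (d - 5)*(d^2 - 2*d - 3) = (d - 5)*(d + 1)*(d - 3)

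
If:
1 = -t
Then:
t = -1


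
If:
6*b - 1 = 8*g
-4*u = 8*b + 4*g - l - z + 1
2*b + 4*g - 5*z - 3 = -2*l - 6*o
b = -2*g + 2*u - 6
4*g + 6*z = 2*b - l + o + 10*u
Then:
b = 83/64 - 23*z/64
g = 217/256 - 69*z/256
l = 131/4 - 27*z/4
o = 433*z/128 - 1461/128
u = 1151/256 - 115*z/256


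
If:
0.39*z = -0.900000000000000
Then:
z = -2.31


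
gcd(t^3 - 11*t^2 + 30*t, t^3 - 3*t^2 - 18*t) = t^2 - 6*t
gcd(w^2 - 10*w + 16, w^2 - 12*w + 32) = w - 8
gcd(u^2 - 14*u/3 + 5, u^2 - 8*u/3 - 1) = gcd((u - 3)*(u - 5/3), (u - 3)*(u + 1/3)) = u - 3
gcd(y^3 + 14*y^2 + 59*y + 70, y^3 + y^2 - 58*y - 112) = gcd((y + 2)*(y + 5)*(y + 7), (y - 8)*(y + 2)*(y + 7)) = y^2 + 9*y + 14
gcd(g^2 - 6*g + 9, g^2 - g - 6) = g - 3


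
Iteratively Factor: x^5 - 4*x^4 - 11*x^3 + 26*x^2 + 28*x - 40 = (x + 2)*(x^4 - 6*x^3 + x^2 + 24*x - 20) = (x - 2)*(x + 2)*(x^3 - 4*x^2 - 7*x + 10) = (x - 2)*(x + 2)^2*(x^2 - 6*x + 5) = (x - 5)*(x - 2)*(x + 2)^2*(x - 1)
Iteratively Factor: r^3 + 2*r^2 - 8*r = (r)*(r^2 + 2*r - 8) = r*(r + 4)*(r - 2)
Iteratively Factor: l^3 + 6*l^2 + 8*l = (l + 4)*(l^2 + 2*l) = (l + 2)*(l + 4)*(l)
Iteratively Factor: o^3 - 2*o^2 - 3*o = (o + 1)*(o^2 - 3*o) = o*(o + 1)*(o - 3)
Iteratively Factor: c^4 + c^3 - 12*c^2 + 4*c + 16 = (c + 1)*(c^3 - 12*c + 16) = (c + 1)*(c + 4)*(c^2 - 4*c + 4) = (c - 2)*(c + 1)*(c + 4)*(c - 2)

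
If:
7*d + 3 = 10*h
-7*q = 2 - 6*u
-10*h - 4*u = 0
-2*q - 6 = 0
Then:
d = 29/21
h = 19/15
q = -3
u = -19/6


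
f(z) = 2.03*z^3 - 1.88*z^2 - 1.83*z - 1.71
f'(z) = 6.09*z^2 - 3.76*z - 1.83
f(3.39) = 49.57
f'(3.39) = 55.41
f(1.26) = -2.94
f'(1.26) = 3.10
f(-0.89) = -3.00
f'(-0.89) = 6.34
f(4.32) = 118.96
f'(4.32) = 95.58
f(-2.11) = -25.29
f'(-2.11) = 33.22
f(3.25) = 42.17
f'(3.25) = 50.28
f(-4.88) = -273.47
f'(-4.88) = 161.55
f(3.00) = 30.69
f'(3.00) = 41.70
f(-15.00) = -7248.51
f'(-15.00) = 1424.82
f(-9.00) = -1617.39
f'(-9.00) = 525.30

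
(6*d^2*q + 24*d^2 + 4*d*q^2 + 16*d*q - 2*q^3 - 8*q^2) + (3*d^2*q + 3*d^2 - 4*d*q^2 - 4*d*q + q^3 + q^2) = 9*d^2*q + 27*d^2 + 12*d*q - q^3 - 7*q^2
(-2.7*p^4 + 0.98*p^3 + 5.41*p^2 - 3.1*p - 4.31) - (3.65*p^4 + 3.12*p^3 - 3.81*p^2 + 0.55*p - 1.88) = -6.35*p^4 - 2.14*p^3 + 9.22*p^2 - 3.65*p - 2.43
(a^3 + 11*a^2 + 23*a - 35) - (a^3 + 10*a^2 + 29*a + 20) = a^2 - 6*a - 55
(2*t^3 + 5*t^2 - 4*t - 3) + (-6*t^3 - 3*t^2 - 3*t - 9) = -4*t^3 + 2*t^2 - 7*t - 12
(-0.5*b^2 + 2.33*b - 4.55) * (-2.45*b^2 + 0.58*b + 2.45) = 1.225*b^4 - 5.9985*b^3 + 11.2739*b^2 + 3.0695*b - 11.1475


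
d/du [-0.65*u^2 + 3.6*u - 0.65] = 3.6 - 1.3*u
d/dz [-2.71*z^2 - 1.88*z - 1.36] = -5.42*z - 1.88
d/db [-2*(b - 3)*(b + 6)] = -4*b - 6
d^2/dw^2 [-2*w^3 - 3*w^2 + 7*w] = -12*w - 6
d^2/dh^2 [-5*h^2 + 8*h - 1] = -10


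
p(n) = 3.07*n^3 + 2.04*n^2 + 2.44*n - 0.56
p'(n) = 9.21*n^2 + 4.08*n + 2.44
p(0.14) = -0.17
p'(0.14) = 3.19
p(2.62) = 75.05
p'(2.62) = 76.35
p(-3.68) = -134.91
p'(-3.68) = 112.15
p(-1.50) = -9.99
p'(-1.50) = 17.04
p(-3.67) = -133.79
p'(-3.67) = 111.51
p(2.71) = 82.14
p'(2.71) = 81.14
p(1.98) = 36.10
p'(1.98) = 46.63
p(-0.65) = -2.13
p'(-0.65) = 3.68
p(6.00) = 750.64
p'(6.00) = 358.48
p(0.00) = -0.56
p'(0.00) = 2.44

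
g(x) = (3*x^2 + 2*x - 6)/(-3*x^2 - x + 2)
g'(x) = (6*x + 1)*(3*x^2 + 2*x - 6)/(-3*x^2 - x + 2)^2 + (6*x + 2)/(-3*x^2 - x + 2) = (3*x^2 - 24*x - 2)/(9*x^4 + 6*x^3 - 11*x^2 - 4*x + 4)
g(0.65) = -41.61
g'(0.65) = -2399.63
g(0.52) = -6.20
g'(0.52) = -30.56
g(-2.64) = -0.59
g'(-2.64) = 0.31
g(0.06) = -3.04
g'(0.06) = -0.92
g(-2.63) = -0.59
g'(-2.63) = 0.32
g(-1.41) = 1.12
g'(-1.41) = 5.79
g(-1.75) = 0.06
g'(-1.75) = 1.66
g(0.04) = -3.03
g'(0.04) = -0.77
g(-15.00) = -0.97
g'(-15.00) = 0.00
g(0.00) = -3.00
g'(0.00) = -0.50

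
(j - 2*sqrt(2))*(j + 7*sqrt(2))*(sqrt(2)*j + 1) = sqrt(2)*j^3 + 11*j^2 - 23*sqrt(2)*j - 28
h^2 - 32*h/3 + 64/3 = (h - 8)*(h - 8/3)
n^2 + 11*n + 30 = (n + 5)*(n + 6)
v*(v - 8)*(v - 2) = v^3 - 10*v^2 + 16*v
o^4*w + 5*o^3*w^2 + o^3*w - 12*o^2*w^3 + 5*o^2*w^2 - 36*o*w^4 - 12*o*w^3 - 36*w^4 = (o - 3*w)*(o + 2*w)*(o + 6*w)*(o*w + w)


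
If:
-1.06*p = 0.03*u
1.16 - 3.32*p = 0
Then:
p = 0.35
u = -12.35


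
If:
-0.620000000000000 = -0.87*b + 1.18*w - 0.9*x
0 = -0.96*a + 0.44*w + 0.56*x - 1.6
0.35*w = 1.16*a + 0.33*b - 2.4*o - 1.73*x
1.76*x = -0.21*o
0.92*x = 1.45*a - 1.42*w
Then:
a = -3.03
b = -3.86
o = -1.67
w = -3.22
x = 0.20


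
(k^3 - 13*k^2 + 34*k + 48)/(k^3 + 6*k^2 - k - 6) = (k^2 - 14*k + 48)/(k^2 + 5*k - 6)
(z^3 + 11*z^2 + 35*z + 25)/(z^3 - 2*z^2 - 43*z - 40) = (z + 5)/(z - 8)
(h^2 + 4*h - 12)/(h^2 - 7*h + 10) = (h + 6)/(h - 5)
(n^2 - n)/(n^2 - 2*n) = (n - 1)/(n - 2)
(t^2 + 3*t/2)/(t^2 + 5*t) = (t + 3/2)/(t + 5)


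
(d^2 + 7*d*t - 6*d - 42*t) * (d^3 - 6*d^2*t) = d^5 + d^4*t - 6*d^4 - 42*d^3*t^2 - 6*d^3*t + 252*d^2*t^2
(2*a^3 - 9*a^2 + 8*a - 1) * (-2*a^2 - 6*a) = -4*a^5 + 6*a^4 + 38*a^3 - 46*a^2 + 6*a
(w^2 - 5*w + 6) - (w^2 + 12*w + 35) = -17*w - 29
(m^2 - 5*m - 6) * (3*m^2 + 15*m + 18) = 3*m^4 - 75*m^2 - 180*m - 108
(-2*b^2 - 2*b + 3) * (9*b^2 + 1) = -18*b^4 - 18*b^3 + 25*b^2 - 2*b + 3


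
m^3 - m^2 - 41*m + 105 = (m - 5)*(m - 3)*(m + 7)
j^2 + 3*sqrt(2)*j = j*(j + 3*sqrt(2))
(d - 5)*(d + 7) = d^2 + 2*d - 35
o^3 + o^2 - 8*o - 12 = (o - 3)*(o + 2)^2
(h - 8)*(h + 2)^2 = h^3 - 4*h^2 - 28*h - 32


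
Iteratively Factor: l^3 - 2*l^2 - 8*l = (l)*(l^2 - 2*l - 8) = l*(l - 4)*(l + 2)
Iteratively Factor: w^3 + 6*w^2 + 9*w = (w)*(w^2 + 6*w + 9) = w*(w + 3)*(w + 3)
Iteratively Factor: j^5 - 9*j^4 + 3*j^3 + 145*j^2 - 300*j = (j + 4)*(j^4 - 13*j^3 + 55*j^2 - 75*j) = (j - 5)*(j + 4)*(j^3 - 8*j^2 + 15*j) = j*(j - 5)*(j + 4)*(j^2 - 8*j + 15) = j*(j - 5)*(j - 3)*(j + 4)*(j - 5)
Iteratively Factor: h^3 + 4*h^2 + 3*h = (h + 1)*(h^2 + 3*h) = h*(h + 1)*(h + 3)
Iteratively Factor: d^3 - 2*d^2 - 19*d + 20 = (d + 4)*(d^2 - 6*d + 5) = (d - 5)*(d + 4)*(d - 1)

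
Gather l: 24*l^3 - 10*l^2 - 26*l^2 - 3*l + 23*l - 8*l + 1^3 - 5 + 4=24*l^3 - 36*l^2 + 12*l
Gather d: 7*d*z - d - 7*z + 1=d*(7*z - 1) - 7*z + 1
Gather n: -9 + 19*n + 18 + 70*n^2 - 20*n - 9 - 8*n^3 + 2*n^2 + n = -8*n^3 + 72*n^2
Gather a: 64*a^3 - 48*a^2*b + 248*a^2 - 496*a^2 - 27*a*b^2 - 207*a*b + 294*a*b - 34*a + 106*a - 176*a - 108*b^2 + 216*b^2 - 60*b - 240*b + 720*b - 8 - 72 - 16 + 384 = 64*a^3 + a^2*(-48*b - 248) + a*(-27*b^2 + 87*b - 104) + 108*b^2 + 420*b + 288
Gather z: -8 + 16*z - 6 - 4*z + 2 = 12*z - 12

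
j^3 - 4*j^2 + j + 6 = (j - 3)*(j - 2)*(j + 1)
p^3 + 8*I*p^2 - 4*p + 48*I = (p - 2*I)*(p + 4*I)*(p + 6*I)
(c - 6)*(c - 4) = c^2 - 10*c + 24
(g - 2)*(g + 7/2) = g^2 + 3*g/2 - 7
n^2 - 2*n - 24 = (n - 6)*(n + 4)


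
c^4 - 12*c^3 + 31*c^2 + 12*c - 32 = (c - 8)*(c - 4)*(c - 1)*(c + 1)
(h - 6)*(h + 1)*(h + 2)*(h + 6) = h^4 + 3*h^3 - 34*h^2 - 108*h - 72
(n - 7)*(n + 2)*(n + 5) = n^3 - 39*n - 70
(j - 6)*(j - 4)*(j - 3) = j^3 - 13*j^2 + 54*j - 72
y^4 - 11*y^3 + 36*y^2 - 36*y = y*(y - 6)*(y - 3)*(y - 2)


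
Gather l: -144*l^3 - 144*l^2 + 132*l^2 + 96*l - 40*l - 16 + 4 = -144*l^3 - 12*l^2 + 56*l - 12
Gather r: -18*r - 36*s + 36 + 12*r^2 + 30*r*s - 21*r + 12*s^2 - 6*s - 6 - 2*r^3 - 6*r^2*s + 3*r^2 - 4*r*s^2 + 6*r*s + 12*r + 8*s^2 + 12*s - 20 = -2*r^3 + r^2*(15 - 6*s) + r*(-4*s^2 + 36*s - 27) + 20*s^2 - 30*s + 10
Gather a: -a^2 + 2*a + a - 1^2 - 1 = -a^2 + 3*a - 2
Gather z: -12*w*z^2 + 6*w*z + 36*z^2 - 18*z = z^2*(36 - 12*w) + z*(6*w - 18)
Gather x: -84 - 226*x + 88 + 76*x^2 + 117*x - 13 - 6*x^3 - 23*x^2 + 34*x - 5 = -6*x^3 + 53*x^2 - 75*x - 14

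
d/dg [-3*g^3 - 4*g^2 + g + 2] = -9*g^2 - 8*g + 1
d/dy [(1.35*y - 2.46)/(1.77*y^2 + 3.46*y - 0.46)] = (-2.3895*y^2 + 8.7084*y + 7.8906)/(3.1329*y^4 + 12.2484*y^3 + 10.3432*y^2 - 3.1832*y + 0.2116)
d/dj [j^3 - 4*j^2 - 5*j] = 3*j^2 - 8*j - 5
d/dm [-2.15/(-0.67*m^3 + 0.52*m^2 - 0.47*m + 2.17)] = (-4.3215*m^2 + 2.236*m - 1.0105)/(0.67*m^3 - 0.52*m^2 + 0.47*m - 2.17)^2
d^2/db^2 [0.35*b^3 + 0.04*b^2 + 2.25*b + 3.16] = 2.1*b + 0.08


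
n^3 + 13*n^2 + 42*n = n*(n + 6)*(n + 7)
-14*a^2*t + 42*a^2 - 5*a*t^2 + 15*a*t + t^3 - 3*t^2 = (-7*a + t)*(2*a + t)*(t - 3)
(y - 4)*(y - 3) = y^2 - 7*y + 12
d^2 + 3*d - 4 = (d - 1)*(d + 4)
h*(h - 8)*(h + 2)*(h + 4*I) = h^4 - 6*h^3 + 4*I*h^3 - 16*h^2 - 24*I*h^2 - 64*I*h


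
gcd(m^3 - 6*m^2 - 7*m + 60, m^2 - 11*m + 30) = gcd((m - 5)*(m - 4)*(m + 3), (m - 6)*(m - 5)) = m - 5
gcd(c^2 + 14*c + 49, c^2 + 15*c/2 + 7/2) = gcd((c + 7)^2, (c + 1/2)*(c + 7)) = c + 7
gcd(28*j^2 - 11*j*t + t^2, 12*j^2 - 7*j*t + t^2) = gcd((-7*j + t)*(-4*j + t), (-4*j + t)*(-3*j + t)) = -4*j + t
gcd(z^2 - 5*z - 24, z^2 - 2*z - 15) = z + 3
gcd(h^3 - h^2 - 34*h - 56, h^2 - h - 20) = h + 4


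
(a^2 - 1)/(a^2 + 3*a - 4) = (a + 1)/(a + 4)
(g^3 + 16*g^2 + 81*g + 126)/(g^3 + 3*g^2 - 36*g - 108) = (g + 7)/(g - 6)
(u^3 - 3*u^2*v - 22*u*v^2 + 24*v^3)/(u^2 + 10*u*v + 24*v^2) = (u^2 - 7*u*v + 6*v^2)/(u + 6*v)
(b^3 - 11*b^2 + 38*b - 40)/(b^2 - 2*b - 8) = (b^2 - 7*b + 10)/(b + 2)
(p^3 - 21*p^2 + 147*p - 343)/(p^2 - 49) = (p^2 - 14*p + 49)/(p + 7)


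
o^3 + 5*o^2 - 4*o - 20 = (o - 2)*(o + 2)*(o + 5)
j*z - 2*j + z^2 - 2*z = (j + z)*(z - 2)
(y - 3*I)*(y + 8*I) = y^2 + 5*I*y + 24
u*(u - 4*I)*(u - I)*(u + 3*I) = u^4 - 2*I*u^3 + 11*u^2 - 12*I*u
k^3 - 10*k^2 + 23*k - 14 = (k - 7)*(k - 2)*(k - 1)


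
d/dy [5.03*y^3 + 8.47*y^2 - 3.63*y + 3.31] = 15.09*y^2 + 16.94*y - 3.63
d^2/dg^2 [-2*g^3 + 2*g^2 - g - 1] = 4 - 12*g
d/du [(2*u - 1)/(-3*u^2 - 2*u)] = 2*(3*u^2 - 3*u - 1)/(u^2*(9*u^2 + 12*u + 4))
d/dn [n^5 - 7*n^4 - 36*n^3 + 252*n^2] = n*(5*n^3 - 28*n^2 - 108*n + 504)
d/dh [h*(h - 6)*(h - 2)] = 3*h^2 - 16*h + 12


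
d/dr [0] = 0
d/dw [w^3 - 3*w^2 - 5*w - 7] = 3*w^2 - 6*w - 5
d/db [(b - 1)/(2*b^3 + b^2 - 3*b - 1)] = (2*b^3 + b^2 - 3*b - (b - 1)*(6*b^2 + 2*b - 3) - 1)/(2*b^3 + b^2 - 3*b - 1)^2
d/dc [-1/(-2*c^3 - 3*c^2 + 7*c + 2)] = (-6*c^2 - 6*c + 7)/(2*c^3 + 3*c^2 - 7*c - 2)^2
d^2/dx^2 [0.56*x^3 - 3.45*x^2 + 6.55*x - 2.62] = 3.36*x - 6.9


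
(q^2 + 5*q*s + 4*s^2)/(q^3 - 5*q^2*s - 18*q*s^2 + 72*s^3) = (q + s)/(q^2 - 9*q*s + 18*s^2)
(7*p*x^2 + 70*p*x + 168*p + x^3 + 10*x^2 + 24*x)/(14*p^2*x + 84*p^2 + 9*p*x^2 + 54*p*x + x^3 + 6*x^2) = (x + 4)/(2*p + x)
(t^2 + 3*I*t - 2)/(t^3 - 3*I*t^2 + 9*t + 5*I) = (t + 2*I)/(t^2 - 4*I*t + 5)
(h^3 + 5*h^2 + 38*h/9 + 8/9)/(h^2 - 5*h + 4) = (9*h^3 + 45*h^2 + 38*h + 8)/(9*(h^2 - 5*h + 4))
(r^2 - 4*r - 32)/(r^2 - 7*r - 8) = (r + 4)/(r + 1)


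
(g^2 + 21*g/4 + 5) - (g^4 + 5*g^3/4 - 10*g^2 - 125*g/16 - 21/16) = -g^4 - 5*g^3/4 + 11*g^2 + 209*g/16 + 101/16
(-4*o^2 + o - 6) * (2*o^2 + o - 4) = -8*o^4 - 2*o^3 + 5*o^2 - 10*o + 24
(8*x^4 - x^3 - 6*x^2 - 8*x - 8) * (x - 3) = 8*x^5 - 25*x^4 - 3*x^3 + 10*x^2 + 16*x + 24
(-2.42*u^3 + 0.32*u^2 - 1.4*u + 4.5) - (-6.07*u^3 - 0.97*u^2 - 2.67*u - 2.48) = 3.65*u^3 + 1.29*u^2 + 1.27*u + 6.98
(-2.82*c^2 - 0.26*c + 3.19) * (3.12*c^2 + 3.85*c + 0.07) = -8.7984*c^4 - 11.6682*c^3 + 8.7544*c^2 + 12.2633*c + 0.2233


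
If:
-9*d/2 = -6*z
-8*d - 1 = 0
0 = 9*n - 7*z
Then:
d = -1/8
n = -7/96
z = -3/32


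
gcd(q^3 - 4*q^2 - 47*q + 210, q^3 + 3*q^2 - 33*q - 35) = q^2 + 2*q - 35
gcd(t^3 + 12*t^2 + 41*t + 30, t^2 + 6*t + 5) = t^2 + 6*t + 5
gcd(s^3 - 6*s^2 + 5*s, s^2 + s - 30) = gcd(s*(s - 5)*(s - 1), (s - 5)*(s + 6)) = s - 5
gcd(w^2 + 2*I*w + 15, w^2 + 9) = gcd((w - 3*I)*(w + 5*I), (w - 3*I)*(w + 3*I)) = w - 3*I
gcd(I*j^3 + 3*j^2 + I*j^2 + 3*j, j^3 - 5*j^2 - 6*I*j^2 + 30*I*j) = j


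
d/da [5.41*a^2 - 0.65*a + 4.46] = 10.82*a - 0.65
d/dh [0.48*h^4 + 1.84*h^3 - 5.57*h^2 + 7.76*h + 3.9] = 1.92*h^3 + 5.52*h^2 - 11.14*h + 7.76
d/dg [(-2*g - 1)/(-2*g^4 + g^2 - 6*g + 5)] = 2*(2*g^4 - g^2 + 6*g - (2*g + 1)*(4*g^3 - g + 3) - 5)/(2*g^4 - g^2 + 6*g - 5)^2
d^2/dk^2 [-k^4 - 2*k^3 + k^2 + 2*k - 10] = -12*k^2 - 12*k + 2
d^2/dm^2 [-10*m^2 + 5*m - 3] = -20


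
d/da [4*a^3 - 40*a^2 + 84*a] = 12*a^2 - 80*a + 84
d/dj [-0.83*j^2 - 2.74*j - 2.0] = -1.66*j - 2.74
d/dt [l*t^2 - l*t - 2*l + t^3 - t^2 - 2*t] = 2*l*t - l + 3*t^2 - 2*t - 2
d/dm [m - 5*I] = 1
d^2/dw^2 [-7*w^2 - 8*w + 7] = -14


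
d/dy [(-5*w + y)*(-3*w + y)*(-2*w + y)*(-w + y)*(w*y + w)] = w*(30*w^4 - 122*w^3*y - 61*w^3 + 123*w^2*y^2 + 82*w^2*y - 44*w*y^3 - 33*w*y^2 + 5*y^4 + 4*y^3)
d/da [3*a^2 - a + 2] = 6*a - 1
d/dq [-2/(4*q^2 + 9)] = 16*q/(4*q^2 + 9)^2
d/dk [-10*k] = -10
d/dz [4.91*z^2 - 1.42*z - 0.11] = 9.82*z - 1.42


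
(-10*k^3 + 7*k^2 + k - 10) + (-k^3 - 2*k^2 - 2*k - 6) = -11*k^3 + 5*k^2 - k - 16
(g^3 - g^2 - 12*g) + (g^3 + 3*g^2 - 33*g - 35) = 2*g^3 + 2*g^2 - 45*g - 35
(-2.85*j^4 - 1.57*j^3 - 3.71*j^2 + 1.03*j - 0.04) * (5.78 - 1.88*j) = 5.358*j^5 - 13.5214*j^4 - 2.0998*j^3 - 23.3802*j^2 + 6.0286*j - 0.2312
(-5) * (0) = 0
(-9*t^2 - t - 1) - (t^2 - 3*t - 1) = -10*t^2 + 2*t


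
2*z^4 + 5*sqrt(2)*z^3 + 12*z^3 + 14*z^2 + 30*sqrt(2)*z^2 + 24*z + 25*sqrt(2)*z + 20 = (z + 5)*(z + 2*sqrt(2))*(sqrt(2)*z + 1)*(sqrt(2)*z + sqrt(2))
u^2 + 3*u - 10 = (u - 2)*(u + 5)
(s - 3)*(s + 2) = s^2 - s - 6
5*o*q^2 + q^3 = q^2*(5*o + q)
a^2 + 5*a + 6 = (a + 2)*(a + 3)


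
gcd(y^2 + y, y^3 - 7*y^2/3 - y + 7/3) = y + 1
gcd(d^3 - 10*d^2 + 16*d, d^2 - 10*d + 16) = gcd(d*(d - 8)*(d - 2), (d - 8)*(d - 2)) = d^2 - 10*d + 16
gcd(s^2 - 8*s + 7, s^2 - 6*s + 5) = s - 1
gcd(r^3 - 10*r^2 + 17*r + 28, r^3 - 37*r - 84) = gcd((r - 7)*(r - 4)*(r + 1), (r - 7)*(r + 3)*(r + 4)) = r - 7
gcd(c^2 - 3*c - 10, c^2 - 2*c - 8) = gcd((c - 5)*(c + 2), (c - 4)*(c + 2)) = c + 2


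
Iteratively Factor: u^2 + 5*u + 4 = (u + 4)*(u + 1)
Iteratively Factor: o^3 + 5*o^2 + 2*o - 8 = (o + 2)*(o^2 + 3*o - 4) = (o + 2)*(o + 4)*(o - 1)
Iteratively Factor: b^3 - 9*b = (b)*(b^2 - 9) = b*(b + 3)*(b - 3)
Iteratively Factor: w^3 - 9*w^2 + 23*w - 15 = (w - 5)*(w^2 - 4*w + 3) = (w - 5)*(w - 3)*(w - 1)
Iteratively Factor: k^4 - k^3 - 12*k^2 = (k + 3)*(k^3 - 4*k^2) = k*(k + 3)*(k^2 - 4*k) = k^2*(k + 3)*(k - 4)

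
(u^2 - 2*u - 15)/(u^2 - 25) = (u + 3)/(u + 5)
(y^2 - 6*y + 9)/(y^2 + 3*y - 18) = (y - 3)/(y + 6)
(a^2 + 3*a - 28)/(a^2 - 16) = (a + 7)/(a + 4)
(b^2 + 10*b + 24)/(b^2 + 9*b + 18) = (b + 4)/(b + 3)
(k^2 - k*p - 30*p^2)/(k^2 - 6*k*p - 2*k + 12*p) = (k + 5*p)/(k - 2)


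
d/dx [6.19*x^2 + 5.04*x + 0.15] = 12.38*x + 5.04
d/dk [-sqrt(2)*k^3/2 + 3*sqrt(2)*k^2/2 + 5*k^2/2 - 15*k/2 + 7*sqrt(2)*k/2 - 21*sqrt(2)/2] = -3*sqrt(2)*k^2/2 + 3*sqrt(2)*k + 5*k - 15/2 + 7*sqrt(2)/2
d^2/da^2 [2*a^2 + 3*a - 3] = 4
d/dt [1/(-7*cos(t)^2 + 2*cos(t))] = 2*(sin(t)/cos(t)^2 - 7*tan(t))/(7*cos(t) - 2)^2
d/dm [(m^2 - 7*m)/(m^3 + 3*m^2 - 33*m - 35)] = (-m^4 + 14*m^3 - 12*m^2 - 70*m + 245)/(m^6 + 6*m^5 - 57*m^4 - 268*m^3 + 879*m^2 + 2310*m + 1225)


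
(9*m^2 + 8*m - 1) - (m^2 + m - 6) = 8*m^2 + 7*m + 5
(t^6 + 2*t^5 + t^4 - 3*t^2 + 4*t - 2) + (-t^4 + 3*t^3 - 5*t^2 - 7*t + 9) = t^6 + 2*t^5 + 3*t^3 - 8*t^2 - 3*t + 7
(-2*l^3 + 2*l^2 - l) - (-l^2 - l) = -2*l^3 + 3*l^2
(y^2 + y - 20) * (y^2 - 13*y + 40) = y^4 - 12*y^3 + 7*y^2 + 300*y - 800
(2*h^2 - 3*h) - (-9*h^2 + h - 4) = 11*h^2 - 4*h + 4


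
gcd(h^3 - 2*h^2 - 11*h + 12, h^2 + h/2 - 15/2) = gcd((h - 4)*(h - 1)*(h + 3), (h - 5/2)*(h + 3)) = h + 3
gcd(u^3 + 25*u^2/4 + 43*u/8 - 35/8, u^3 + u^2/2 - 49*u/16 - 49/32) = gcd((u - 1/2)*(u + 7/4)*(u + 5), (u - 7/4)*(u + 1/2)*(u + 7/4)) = u + 7/4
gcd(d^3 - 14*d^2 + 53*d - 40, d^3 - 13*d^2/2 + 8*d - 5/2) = d^2 - 6*d + 5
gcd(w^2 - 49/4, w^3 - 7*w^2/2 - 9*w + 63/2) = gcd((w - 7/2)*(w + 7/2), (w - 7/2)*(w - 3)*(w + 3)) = w - 7/2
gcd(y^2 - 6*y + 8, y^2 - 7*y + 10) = y - 2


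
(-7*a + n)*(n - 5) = -7*a*n + 35*a + n^2 - 5*n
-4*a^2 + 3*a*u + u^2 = (-a + u)*(4*a + u)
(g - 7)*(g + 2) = g^2 - 5*g - 14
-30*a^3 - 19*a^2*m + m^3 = (-5*a + m)*(2*a + m)*(3*a + m)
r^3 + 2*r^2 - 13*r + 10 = (r - 2)*(r - 1)*(r + 5)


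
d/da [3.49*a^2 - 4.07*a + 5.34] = 6.98*a - 4.07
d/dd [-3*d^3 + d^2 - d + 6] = -9*d^2 + 2*d - 1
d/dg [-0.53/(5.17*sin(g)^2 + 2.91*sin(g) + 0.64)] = (5.4802*sin(g) + 1.5423)*cos(g)/(5.17*sin(g)^2 + 2.91*sin(g) + 0.64)^2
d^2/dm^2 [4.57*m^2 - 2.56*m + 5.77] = 9.14000000000000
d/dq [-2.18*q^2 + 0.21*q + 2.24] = 0.21 - 4.36*q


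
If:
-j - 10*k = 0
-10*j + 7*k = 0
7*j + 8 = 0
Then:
No Solution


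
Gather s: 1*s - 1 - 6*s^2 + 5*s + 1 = -6*s^2 + 6*s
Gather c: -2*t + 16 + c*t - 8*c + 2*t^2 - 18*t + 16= c*(t - 8) + 2*t^2 - 20*t + 32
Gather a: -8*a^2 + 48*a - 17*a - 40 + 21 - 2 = -8*a^2 + 31*a - 21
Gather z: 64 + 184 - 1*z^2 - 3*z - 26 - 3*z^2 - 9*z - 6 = -4*z^2 - 12*z + 216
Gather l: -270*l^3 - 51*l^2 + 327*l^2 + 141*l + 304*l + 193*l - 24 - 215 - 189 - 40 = -270*l^3 + 276*l^2 + 638*l - 468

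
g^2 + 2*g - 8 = (g - 2)*(g + 4)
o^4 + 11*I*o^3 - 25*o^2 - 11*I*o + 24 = (o - 1)*(o + 1)*(o + 3*I)*(o + 8*I)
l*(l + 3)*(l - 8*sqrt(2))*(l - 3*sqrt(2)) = l^4 - 11*sqrt(2)*l^3 + 3*l^3 - 33*sqrt(2)*l^2 + 48*l^2 + 144*l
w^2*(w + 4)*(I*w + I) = I*w^4 + 5*I*w^3 + 4*I*w^2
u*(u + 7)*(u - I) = u^3 + 7*u^2 - I*u^2 - 7*I*u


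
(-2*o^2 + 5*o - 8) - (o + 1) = -2*o^2 + 4*o - 9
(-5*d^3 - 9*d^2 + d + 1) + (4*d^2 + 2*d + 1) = -5*d^3 - 5*d^2 + 3*d + 2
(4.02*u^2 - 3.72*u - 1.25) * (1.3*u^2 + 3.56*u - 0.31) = 5.226*u^4 + 9.4752*u^3 - 16.1144*u^2 - 3.2968*u + 0.3875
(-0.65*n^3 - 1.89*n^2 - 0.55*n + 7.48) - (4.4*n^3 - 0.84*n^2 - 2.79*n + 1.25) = -5.05*n^3 - 1.05*n^2 + 2.24*n + 6.23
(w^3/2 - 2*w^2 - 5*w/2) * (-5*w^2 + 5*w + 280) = -5*w^5/2 + 25*w^4/2 + 285*w^3/2 - 1145*w^2/2 - 700*w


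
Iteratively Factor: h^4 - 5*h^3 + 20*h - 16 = (h - 1)*(h^3 - 4*h^2 - 4*h + 16) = (h - 1)*(h + 2)*(h^2 - 6*h + 8) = (h - 4)*(h - 1)*(h + 2)*(h - 2)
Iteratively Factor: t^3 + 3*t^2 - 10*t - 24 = (t - 3)*(t^2 + 6*t + 8) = (t - 3)*(t + 2)*(t + 4)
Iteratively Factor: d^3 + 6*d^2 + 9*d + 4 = (d + 1)*(d^2 + 5*d + 4) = (d + 1)*(d + 4)*(d + 1)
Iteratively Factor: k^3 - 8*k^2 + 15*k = (k - 5)*(k^2 - 3*k) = (k - 5)*(k - 3)*(k)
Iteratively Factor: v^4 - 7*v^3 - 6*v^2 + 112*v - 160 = (v - 4)*(v^3 - 3*v^2 - 18*v + 40) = (v - 5)*(v - 4)*(v^2 + 2*v - 8) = (v - 5)*(v - 4)*(v + 4)*(v - 2)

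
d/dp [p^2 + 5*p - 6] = 2*p + 5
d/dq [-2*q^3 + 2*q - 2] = 2 - 6*q^2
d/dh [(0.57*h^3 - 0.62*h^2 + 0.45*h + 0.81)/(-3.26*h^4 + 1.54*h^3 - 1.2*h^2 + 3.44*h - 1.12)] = (1.8582*h^6 - 4.0424*h^5 + 4.6718*h^4 + 13.098*h^3 - 7.2502*h^2 + 3.3328*h - 3.2904)/(10.6276*h^8 - 10.0408*h^7 + 10.1956*h^6 - 26.1248*h^5 + 19.3376*h^4 - 11.7056*h^3 + 14.5216*h^2 - 7.7056*h + 1.2544)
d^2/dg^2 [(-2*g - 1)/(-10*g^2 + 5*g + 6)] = 10*(-12*g*(-10*g^2 + 5*g + 6) - 5*(2*g + 1)*(4*g - 1)^2)/(-10*g^2 + 5*g + 6)^3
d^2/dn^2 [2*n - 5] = 0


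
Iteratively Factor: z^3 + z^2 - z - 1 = (z + 1)*(z^2 - 1) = (z + 1)^2*(z - 1)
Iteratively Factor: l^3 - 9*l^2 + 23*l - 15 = (l - 3)*(l^2 - 6*l + 5) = (l - 3)*(l - 1)*(l - 5)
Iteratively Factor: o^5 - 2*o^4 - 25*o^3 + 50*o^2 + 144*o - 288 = (o - 3)*(o^4 + o^3 - 22*o^2 - 16*o + 96) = (o - 3)*(o - 2)*(o^3 + 3*o^2 - 16*o - 48) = (o - 4)*(o - 3)*(o - 2)*(o^2 + 7*o + 12) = (o - 4)*(o - 3)*(o - 2)*(o + 3)*(o + 4)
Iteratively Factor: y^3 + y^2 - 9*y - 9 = (y + 3)*(y^2 - 2*y - 3) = (y - 3)*(y + 3)*(y + 1)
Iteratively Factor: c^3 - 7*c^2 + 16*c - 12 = (c - 2)*(c^2 - 5*c + 6) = (c - 2)^2*(c - 3)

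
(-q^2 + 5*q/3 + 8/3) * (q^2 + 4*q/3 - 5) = -q^4 + q^3/3 + 89*q^2/9 - 43*q/9 - 40/3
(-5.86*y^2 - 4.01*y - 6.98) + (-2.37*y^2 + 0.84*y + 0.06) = -8.23*y^2 - 3.17*y - 6.92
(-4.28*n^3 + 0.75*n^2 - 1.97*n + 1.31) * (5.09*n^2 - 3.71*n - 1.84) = -21.7852*n^5 + 19.6963*n^4 - 4.9346*n^3 + 12.5966*n^2 - 1.2353*n - 2.4104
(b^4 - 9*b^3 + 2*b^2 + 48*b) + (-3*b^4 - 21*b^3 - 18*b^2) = -2*b^4 - 30*b^3 - 16*b^2 + 48*b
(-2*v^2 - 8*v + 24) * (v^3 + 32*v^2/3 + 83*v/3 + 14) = -2*v^5 - 88*v^4/3 - 350*v^3/3 + 20*v^2/3 + 552*v + 336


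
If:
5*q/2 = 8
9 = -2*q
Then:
No Solution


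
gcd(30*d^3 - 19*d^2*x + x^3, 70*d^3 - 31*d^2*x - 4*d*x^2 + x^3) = -10*d^2 + 3*d*x + x^2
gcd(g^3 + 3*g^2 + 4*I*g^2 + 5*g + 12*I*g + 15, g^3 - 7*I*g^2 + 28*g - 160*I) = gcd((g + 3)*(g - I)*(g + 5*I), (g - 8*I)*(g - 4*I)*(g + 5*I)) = g + 5*I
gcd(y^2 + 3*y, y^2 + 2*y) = y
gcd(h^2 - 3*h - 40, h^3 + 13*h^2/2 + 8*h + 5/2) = h + 5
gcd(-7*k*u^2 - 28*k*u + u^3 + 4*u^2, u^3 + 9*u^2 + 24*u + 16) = u + 4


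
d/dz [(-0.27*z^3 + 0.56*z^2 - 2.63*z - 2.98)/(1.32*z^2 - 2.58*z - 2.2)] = (-0.3564*z^4 + 1.3932*z^3 + 3.8088*z^2 + 5.4032*z - 1.9024)/(1.7424*z^4 - 6.8112*z^3 + 0.8484*z^2 + 11.352*z + 4.84)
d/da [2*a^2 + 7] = 4*a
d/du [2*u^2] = 4*u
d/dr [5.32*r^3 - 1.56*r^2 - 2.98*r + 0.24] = 15.96*r^2 - 3.12*r - 2.98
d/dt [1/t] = -1/t^2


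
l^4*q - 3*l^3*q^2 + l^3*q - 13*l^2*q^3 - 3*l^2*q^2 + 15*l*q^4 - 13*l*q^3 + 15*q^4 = (l - 5*q)*(l - q)*(l + 3*q)*(l*q + q)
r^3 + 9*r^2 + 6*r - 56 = (r - 2)*(r + 4)*(r + 7)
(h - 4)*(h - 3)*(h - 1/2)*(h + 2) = h^4 - 11*h^3/2 + h^2/2 + 25*h - 12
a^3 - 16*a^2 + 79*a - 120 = (a - 8)*(a - 5)*(a - 3)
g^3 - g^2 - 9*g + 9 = (g - 3)*(g - 1)*(g + 3)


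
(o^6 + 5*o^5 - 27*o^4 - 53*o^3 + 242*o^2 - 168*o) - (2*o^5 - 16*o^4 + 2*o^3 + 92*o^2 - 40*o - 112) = o^6 + 3*o^5 - 11*o^4 - 55*o^3 + 150*o^2 - 128*o + 112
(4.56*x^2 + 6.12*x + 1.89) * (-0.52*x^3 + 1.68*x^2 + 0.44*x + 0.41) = -2.3712*x^5 + 4.4784*x^4 + 11.3052*x^3 + 7.7376*x^2 + 3.3408*x + 0.7749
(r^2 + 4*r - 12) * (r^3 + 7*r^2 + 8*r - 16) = r^5 + 11*r^4 + 24*r^3 - 68*r^2 - 160*r + 192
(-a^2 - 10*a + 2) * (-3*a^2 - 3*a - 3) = 3*a^4 + 33*a^3 + 27*a^2 + 24*a - 6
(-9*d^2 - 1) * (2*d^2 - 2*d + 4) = -18*d^4 + 18*d^3 - 38*d^2 + 2*d - 4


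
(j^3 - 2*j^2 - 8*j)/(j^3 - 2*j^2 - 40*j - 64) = j*(j - 4)/(j^2 - 4*j - 32)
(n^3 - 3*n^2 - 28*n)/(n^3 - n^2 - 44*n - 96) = n*(n - 7)/(n^2 - 5*n - 24)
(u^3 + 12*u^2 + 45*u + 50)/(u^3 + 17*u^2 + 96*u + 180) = (u^2 + 7*u + 10)/(u^2 + 12*u + 36)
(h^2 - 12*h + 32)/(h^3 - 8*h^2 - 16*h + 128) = 1/(h + 4)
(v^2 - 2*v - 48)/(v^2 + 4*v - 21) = (v^2 - 2*v - 48)/(v^2 + 4*v - 21)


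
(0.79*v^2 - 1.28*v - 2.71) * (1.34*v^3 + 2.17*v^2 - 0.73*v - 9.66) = 1.0586*v^5 - 0.000900000000000123*v^4 - 6.9857*v^3 - 12.5777*v^2 + 14.3431*v + 26.1786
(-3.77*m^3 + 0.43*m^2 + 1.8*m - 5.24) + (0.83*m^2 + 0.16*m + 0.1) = -3.77*m^3 + 1.26*m^2 + 1.96*m - 5.14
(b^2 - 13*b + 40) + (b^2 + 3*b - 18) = 2*b^2 - 10*b + 22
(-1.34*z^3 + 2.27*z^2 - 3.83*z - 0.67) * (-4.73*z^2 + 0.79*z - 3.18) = 6.3382*z^5 - 11.7957*z^4 + 24.1704*z^3 - 7.0752*z^2 + 11.6501*z + 2.1306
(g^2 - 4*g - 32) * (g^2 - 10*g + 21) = g^4 - 14*g^3 + 29*g^2 + 236*g - 672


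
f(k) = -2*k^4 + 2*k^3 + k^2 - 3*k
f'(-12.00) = 14661.00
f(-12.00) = -44748.00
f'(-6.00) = 1929.00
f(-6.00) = -2970.00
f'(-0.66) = 0.59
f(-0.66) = 1.46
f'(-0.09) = -3.13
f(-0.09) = 0.28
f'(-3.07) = 278.88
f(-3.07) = -216.89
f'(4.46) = -584.46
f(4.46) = -607.41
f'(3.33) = -225.21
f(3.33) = -170.98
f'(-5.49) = 1490.61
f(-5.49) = -2101.18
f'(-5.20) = 1273.70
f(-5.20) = -1700.90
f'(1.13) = -4.62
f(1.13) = -2.49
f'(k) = -8*k^3 + 6*k^2 + 2*k - 3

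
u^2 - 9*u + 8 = (u - 8)*(u - 1)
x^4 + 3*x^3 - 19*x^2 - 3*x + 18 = (x - 3)*(x - 1)*(x + 1)*(x + 6)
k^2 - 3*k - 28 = (k - 7)*(k + 4)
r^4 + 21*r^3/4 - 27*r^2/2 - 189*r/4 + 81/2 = (r - 3)*(r - 3/4)*(r + 3)*(r + 6)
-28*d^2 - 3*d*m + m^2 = (-7*d + m)*(4*d + m)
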